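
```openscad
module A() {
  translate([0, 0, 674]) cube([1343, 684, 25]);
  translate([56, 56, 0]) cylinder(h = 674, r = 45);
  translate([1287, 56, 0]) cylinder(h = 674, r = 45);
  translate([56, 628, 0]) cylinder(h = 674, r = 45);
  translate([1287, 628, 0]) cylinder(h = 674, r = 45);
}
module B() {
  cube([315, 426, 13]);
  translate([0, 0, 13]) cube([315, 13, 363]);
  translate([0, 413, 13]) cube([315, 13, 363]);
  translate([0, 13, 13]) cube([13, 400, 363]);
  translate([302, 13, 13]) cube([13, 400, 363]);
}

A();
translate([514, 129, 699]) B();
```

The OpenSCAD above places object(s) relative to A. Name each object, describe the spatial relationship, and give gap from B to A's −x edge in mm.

The open box's min-x is at 514; the table's min-x is 0; gap = 514 mm.

A is a table. B is an open box. The open box is on top of the table, centred. The gap from the open box to the table's −x edge is 514 mm.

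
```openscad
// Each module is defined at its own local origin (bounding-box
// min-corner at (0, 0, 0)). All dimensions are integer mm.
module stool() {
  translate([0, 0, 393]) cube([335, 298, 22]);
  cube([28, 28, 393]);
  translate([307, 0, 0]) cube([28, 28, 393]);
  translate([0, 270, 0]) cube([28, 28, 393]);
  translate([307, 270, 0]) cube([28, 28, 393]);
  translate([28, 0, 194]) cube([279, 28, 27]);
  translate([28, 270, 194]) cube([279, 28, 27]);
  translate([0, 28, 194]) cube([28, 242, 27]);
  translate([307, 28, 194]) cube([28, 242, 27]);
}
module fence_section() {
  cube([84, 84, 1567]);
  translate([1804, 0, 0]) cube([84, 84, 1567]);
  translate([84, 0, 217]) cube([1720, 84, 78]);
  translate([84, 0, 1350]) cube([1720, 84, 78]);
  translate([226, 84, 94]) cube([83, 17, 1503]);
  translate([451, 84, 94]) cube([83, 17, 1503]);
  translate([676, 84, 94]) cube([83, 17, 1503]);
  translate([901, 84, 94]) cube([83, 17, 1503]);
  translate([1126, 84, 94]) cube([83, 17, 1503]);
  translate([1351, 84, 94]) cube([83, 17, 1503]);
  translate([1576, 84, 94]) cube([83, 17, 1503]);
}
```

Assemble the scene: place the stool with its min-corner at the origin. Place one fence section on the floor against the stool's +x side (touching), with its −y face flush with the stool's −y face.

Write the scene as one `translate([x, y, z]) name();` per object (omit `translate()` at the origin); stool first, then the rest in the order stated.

stool();
translate([335, 0, 0]) fence_section();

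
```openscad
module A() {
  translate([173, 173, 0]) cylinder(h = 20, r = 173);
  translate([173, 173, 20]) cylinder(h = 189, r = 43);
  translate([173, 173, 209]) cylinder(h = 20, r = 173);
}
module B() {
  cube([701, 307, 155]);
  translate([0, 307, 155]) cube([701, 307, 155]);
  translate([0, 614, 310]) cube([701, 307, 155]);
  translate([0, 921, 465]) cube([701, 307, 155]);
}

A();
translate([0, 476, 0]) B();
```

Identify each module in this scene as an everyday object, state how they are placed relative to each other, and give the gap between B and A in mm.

A is a spool. B is a staircase. The staircase is on the floor beside the spool on its +y side. The gap between the staircase and the spool is 130 mm.

The staircase's nearest face is 130 mm from the spool's +y face.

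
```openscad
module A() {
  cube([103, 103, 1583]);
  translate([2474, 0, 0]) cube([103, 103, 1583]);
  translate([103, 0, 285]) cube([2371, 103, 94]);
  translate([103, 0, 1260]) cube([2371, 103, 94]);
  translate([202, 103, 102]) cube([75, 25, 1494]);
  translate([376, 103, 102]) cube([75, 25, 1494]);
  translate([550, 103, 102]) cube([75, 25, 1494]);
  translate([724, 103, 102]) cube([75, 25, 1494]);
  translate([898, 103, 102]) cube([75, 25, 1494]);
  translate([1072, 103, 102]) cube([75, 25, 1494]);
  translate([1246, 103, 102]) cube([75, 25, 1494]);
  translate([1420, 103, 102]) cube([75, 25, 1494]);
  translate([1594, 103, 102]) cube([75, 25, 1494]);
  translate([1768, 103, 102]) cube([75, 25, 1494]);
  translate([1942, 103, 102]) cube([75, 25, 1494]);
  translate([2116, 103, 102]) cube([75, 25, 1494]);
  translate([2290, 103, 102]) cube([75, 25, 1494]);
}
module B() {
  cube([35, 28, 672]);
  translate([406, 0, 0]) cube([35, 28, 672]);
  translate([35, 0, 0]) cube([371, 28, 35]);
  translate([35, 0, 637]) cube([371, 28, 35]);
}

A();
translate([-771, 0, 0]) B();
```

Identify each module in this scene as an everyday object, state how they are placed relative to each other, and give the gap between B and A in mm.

The picture frame's nearest face is 330 mm from the fence section's −x face.

A is a fence section. B is a picture frame. The picture frame is on the floor beside the fence section on its −x side. The gap between the picture frame and the fence section is 330 mm.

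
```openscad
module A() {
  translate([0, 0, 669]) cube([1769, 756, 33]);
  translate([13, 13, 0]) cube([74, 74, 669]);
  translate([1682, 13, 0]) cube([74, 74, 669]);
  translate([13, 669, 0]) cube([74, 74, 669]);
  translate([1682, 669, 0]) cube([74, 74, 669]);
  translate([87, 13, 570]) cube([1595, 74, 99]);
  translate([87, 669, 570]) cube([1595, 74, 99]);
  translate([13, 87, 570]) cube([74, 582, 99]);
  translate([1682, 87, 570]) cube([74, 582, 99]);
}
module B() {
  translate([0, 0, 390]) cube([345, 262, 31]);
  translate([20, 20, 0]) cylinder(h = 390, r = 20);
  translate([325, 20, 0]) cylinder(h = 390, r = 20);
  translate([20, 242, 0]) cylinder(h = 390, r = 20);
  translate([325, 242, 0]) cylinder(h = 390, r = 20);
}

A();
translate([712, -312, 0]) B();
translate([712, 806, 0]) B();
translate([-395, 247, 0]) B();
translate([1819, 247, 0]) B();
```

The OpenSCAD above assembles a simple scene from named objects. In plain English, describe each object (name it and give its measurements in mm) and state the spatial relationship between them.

A is a rectangular dining table. The top is 1769×756×33 mm with its upper surface at z = 702 mm. It stands on four 74×74 mm square legs, each inset 13 mm from the nearest pair of top edges, running from the floor to the underside of the top. Four apron rails, 74 mm thick and 99 mm tall, run between adjacent legs with their top edges flush with the underside of the top and their outer faces flush with the legs' outer faces.

B is a four-legged stool. The seat is a 345×262×31 mm slab whose top surface is at z = 421 mm; four round legs, each 40 mm in diameter, run from the floor (z = 0) to the underside of the seat, each leg's axis is inset half a diameter from the nearest pair of seat edges (so the leg's bounding box is flush with the corner).

Four stools sit around the table at the −y, +y, −x, +x sides.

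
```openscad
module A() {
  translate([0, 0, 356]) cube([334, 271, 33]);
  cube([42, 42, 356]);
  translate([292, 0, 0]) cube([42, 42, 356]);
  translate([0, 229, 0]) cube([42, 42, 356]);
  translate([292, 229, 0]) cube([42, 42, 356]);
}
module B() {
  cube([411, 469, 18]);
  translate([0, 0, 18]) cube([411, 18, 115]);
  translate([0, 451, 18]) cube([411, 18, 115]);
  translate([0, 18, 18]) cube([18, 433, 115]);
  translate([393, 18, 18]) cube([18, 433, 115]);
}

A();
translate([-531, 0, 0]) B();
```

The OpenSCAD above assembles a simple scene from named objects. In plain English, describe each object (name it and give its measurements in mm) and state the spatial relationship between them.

A is a four-legged stool. The seat is 334×271 mm, 33 mm thick, top at z = 389 mm. It stands on four square legs, each 42×42 mm in cross-section, from z = 0 to the seat underside, each flush with a corner of the seat.

B is an open storage box with external size 411×469×133 mm and wall thickness 18 mm (the base is also 18 mm thick). The base covers the whole footprint; the four walls stand on the base, with the y-facing walls full-width and the x-facing walls fitting between their inner faces.

The open box is on the floor beside the stool on its −x side.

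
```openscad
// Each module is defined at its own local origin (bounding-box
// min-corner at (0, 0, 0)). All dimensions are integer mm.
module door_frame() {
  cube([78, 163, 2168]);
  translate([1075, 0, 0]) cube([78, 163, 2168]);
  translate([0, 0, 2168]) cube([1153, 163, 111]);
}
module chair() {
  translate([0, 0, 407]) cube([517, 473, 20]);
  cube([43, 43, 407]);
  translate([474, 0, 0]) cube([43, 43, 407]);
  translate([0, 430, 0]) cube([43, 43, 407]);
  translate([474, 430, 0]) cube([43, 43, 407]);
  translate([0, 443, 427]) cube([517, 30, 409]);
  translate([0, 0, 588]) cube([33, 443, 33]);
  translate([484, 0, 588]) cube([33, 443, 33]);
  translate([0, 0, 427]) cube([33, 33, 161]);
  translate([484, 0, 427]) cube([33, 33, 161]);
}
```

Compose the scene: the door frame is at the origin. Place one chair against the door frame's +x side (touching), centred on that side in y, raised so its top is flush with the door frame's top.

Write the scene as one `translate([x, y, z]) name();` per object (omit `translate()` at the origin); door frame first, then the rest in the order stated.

door_frame();
translate([1153, -155, 1443]) chair();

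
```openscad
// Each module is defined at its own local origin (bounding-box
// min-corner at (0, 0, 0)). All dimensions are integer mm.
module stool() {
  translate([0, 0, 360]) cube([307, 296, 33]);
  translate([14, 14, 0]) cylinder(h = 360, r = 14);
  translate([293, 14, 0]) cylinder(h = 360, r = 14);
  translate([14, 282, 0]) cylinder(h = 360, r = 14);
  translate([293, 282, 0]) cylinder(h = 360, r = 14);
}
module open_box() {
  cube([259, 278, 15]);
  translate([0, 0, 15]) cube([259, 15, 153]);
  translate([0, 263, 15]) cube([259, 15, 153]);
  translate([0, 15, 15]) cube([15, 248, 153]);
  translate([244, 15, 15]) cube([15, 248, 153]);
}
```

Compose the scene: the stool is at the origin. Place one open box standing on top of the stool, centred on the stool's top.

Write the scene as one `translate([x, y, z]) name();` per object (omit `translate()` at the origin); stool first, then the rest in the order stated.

stool();
translate([24, 9, 393]) open_box();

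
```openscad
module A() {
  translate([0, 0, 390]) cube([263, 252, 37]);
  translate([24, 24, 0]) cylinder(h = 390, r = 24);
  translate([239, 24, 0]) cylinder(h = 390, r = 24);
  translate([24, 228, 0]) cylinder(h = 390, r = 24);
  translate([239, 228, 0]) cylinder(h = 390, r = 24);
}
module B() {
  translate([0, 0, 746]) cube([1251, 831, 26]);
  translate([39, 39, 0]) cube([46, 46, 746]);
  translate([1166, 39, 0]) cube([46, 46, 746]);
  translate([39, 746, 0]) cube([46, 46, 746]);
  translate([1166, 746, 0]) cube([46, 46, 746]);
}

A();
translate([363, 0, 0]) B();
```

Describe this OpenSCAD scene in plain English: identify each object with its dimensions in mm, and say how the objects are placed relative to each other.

A is a simple wooden stool: a rectangular seat 263 mm (x) by 252 mm (y), 37 mm thick, top face at z = 427 mm, on four round legs, each 48 mm in diameter. The legs rest on z = 0, each leg's axis is inset half a diameter from the nearest pair of seat edges (so the leg's bounding box is flush with the corner).

B is a table: top 1251 mm (x) × 831 mm (y), 26 mm thick, upper face at z = 772 mm, on four 46×46 mm square legs, each inset 39 mm from the nearest pair of top edges, running from z = 0 to the bottom of the top.

The table is on the floor beside the stool on its +x side.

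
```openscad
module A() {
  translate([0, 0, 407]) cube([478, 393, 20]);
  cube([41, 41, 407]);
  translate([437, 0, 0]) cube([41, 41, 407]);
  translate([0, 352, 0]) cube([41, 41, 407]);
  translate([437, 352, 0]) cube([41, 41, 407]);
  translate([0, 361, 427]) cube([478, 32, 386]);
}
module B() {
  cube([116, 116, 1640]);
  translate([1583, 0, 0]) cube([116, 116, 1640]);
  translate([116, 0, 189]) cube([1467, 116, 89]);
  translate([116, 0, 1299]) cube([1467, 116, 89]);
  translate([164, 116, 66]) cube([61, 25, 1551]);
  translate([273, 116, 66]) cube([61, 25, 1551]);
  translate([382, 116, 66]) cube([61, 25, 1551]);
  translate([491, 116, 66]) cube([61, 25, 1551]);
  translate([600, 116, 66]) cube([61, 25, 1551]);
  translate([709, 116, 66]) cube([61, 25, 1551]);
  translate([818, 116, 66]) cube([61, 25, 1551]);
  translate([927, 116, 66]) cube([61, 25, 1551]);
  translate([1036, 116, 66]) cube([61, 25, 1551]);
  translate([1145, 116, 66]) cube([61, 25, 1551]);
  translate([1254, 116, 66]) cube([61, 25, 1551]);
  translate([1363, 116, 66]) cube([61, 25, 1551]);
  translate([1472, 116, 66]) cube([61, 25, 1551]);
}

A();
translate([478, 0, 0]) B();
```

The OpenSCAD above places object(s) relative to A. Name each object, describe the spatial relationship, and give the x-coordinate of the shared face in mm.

The chair's +x face and the fence section's −x face are both at x = 478 mm.

A is a chair. B is a fence section. The fence section is against the chair's +x side, with their −y faces flush. The x-coordinate of the shared face is 478 mm.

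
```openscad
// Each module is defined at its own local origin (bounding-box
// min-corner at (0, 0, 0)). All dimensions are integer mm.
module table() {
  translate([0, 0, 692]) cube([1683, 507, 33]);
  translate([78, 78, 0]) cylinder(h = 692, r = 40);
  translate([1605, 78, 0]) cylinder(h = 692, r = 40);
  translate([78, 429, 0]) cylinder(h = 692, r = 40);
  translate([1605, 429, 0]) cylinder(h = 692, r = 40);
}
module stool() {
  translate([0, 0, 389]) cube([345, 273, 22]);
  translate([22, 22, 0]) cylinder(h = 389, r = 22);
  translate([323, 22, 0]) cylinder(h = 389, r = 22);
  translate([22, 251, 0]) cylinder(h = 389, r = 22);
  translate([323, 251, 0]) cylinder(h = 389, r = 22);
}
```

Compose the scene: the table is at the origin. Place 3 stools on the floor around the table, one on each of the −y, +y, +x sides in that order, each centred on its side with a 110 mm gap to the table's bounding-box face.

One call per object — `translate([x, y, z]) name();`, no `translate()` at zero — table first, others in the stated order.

table();
translate([669, -383, 0]) stool();
translate([669, 617, 0]) stool();
translate([1793, 117, 0]) stool();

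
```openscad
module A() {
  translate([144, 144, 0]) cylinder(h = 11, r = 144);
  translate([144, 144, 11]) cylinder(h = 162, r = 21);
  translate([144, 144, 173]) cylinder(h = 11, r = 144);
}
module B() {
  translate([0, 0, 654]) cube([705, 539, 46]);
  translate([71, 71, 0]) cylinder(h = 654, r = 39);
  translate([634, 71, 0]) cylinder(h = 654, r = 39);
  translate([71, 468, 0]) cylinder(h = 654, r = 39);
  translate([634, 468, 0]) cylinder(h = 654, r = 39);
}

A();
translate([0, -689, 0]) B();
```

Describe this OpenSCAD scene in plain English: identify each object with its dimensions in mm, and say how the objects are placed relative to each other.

A is a spool: two coaxial disc flanges of radius 144 mm and thickness 11 mm, joined by a core cylinder of radius 21 mm and height 162 mm. The lower flange rests on z = 0 and the three cylinders share a vertical axis.

B is a table with a 705×539 mm rectangular top, 46 mm thick, top surface at z = 700 mm, supported by four round legs of 78 mm diameter, each leg's bounding box inset 32 mm from the nearest pair of top edges, running from the floor.

The table is on the floor beside the spool on its −y side.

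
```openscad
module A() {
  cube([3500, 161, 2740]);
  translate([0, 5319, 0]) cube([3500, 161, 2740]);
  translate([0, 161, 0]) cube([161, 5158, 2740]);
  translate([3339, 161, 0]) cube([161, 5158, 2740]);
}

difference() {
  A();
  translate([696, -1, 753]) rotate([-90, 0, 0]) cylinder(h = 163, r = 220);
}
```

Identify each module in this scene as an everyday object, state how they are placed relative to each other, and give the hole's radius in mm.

A is a house frame. The house frame has a circular hole through its front wall. The hole's radius is 220 mm.

The subtracted cylinder has r = 220 mm.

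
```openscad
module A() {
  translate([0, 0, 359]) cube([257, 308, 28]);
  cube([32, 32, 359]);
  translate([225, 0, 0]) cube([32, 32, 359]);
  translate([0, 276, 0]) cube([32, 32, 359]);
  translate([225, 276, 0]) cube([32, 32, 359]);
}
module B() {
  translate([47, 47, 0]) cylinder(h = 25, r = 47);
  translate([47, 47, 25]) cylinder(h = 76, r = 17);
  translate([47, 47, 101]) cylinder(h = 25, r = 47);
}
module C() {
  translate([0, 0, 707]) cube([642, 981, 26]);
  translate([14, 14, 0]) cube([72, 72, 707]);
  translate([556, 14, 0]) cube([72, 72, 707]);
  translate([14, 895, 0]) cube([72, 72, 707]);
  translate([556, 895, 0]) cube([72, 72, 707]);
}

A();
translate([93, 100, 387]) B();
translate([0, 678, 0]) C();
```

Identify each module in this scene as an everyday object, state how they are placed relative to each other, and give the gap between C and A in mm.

A is a stool. B is a spool. C is a table. The spool is on top of the stool. The table is on the floor beside the stool on its +y side. The gap between the table and the stool is 370 mm.

The table's nearest face is 370 mm from the stool's +y face.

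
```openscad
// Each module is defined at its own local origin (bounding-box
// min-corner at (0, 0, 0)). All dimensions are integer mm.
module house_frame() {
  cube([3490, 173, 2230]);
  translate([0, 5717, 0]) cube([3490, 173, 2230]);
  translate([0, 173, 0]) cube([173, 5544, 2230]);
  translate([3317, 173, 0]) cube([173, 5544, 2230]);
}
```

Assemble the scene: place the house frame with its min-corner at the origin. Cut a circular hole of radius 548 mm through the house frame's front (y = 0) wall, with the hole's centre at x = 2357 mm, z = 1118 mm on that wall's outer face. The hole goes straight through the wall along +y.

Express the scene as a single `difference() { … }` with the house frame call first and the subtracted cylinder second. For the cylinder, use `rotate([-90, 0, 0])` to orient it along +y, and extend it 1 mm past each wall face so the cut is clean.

difference() {
  house_frame();
  translate([2357, -1, 1118]) rotate([-90, 0, 0]) cylinder(h = 175, r = 548);
}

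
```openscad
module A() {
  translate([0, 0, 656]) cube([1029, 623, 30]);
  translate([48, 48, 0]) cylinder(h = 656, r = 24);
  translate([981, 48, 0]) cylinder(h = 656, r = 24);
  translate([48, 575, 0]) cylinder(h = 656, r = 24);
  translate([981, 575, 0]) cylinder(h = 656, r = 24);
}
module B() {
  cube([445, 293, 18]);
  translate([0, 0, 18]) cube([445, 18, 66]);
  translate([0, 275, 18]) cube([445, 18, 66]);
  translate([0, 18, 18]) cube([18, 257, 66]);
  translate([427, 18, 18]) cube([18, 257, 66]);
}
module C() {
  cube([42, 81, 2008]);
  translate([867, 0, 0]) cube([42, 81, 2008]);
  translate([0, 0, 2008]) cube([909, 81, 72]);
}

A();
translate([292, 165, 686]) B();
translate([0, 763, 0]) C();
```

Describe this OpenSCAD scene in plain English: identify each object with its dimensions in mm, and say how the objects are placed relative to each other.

A is a table: top 1029 mm (x) × 623 mm (y), 30 mm thick, upper face at z = 686 mm, on four round legs of 48 mm diameter, each leg's bounding box inset 24 mm from the nearest pair of top edges, running from z = 0 to the bottom of the top.

B is an open-topped rectangular box: outside dimensions 445×293×84 mm, with a uniform wall and base thickness of 18 mm. The base is a full 445×293 slab on the floor; four walls sit on top of the base. The front and back walls (the −y and +y sides) span the full width; the two side walls fit between them.

C is a rectangular door frame: two vertical jambs of 42×81 mm section, 2008 mm tall, with a clear opening 825 mm wide between their inner faces. A header 72 mm tall and 81 mm deep lies on top of the jambs and spans the full outside width.

The open box is on top of the table, centred. The door frame is on the floor beside the table on its +y side.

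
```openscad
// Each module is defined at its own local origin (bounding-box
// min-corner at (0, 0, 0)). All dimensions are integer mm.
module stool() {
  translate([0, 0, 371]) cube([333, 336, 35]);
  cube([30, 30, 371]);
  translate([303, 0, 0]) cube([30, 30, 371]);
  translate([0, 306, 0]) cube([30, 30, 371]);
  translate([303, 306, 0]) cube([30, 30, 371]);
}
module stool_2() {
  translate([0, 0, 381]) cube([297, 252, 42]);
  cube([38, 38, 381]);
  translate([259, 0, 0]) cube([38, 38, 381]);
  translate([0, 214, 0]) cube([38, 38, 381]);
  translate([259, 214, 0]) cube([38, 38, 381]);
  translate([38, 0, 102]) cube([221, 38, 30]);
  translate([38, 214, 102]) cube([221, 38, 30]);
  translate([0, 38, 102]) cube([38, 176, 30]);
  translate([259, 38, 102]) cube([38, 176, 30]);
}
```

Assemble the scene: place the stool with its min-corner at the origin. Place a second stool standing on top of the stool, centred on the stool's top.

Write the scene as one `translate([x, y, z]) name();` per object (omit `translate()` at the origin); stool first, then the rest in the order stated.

stool();
translate([18, 42, 406]) stool_2();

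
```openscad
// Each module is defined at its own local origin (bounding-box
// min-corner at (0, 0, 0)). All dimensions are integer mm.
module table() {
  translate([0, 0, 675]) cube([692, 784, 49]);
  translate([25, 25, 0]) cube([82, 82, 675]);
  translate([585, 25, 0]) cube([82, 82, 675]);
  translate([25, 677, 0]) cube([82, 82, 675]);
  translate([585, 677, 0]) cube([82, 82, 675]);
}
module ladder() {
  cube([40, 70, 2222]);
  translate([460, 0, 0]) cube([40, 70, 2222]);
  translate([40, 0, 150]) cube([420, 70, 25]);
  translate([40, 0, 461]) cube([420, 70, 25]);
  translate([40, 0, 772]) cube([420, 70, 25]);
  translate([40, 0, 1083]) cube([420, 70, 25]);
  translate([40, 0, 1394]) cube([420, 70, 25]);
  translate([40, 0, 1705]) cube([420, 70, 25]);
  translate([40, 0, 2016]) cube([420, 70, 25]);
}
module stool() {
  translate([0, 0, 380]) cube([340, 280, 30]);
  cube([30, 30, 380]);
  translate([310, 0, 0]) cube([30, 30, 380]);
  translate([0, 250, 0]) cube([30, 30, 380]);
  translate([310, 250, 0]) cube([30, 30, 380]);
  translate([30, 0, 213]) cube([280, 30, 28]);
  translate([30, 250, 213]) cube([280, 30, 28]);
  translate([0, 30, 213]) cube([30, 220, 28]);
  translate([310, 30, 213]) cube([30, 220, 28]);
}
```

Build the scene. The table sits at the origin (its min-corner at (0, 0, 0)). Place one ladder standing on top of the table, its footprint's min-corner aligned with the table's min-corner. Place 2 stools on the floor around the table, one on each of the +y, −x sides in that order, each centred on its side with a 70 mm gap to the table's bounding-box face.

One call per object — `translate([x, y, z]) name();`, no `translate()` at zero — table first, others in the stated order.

table();
translate([0, 0, 724]) ladder();
translate([176, 854, 0]) stool();
translate([-410, 252, 0]) stool();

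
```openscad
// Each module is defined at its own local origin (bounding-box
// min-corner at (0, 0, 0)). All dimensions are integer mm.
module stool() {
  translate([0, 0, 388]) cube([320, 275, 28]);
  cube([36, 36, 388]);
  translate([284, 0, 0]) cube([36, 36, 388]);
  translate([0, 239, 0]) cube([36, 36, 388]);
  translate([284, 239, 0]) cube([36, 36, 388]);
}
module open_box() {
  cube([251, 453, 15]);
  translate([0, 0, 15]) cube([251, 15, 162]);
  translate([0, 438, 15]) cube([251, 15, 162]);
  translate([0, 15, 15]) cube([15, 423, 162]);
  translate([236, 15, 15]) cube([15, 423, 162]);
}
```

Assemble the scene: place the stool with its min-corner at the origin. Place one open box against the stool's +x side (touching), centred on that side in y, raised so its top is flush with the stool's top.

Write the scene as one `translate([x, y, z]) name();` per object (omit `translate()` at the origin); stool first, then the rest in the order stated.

stool();
translate([320, -89, 239]) open_box();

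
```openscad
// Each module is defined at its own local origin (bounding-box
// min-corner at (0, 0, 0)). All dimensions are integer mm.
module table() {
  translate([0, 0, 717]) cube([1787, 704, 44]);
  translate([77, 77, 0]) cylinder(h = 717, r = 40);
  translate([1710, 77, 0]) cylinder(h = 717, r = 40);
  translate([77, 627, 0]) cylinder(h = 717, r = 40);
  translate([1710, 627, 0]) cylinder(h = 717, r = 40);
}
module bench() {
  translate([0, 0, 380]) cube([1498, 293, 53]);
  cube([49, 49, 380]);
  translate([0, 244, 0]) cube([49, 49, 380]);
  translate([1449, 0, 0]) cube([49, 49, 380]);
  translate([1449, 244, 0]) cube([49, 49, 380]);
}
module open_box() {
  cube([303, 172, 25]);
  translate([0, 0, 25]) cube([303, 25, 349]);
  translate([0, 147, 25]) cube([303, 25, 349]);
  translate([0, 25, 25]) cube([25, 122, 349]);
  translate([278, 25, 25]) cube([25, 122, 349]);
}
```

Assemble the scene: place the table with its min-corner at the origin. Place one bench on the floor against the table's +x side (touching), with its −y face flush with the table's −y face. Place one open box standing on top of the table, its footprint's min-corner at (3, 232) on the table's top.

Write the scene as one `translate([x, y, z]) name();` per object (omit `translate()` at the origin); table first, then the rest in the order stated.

table();
translate([1787, 0, 0]) bench();
translate([3, 232, 761]) open_box();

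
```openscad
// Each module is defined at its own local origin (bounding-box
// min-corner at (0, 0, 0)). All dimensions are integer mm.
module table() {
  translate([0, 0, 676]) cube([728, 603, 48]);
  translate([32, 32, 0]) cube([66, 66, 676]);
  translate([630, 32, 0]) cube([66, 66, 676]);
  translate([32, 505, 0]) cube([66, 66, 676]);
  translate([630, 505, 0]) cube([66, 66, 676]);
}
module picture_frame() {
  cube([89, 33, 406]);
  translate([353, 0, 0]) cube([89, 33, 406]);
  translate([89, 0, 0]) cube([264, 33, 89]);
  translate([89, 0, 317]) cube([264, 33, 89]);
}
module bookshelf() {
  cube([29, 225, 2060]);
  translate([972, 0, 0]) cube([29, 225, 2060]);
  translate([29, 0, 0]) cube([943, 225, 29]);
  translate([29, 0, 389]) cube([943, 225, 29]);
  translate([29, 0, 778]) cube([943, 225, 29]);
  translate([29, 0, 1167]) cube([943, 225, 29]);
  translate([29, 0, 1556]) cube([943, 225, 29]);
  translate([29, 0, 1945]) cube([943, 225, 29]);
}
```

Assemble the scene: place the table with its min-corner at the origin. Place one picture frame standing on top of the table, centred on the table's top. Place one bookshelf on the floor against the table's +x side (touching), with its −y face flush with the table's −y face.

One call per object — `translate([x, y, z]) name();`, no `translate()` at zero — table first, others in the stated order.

table();
translate([143, 285, 724]) picture_frame();
translate([728, 0, 0]) bookshelf();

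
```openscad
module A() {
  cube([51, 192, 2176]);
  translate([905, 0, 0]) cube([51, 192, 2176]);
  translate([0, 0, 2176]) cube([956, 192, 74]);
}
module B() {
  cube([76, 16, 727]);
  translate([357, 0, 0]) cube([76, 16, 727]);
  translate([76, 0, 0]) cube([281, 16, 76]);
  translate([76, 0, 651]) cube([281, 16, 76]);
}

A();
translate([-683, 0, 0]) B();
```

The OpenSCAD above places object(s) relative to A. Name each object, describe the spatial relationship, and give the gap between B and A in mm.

The picture frame's nearest face is 250 mm from the door frame's −x face.

A is a door frame. B is a picture frame. The picture frame is on the floor beside the door frame on its −x side. The gap between the picture frame and the door frame is 250 mm.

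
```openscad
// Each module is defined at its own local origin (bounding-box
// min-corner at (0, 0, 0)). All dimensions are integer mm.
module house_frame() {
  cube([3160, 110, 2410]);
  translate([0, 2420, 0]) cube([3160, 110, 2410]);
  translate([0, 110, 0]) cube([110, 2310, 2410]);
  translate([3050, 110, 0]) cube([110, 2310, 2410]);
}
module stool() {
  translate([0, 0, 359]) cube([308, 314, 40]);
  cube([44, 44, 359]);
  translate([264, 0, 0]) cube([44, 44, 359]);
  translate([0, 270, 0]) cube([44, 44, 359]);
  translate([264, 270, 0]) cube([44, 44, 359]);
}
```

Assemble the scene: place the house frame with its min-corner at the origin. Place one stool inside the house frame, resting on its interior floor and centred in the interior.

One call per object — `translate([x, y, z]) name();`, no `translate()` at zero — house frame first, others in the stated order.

house_frame();
translate([1426, 1108, 0]) stool();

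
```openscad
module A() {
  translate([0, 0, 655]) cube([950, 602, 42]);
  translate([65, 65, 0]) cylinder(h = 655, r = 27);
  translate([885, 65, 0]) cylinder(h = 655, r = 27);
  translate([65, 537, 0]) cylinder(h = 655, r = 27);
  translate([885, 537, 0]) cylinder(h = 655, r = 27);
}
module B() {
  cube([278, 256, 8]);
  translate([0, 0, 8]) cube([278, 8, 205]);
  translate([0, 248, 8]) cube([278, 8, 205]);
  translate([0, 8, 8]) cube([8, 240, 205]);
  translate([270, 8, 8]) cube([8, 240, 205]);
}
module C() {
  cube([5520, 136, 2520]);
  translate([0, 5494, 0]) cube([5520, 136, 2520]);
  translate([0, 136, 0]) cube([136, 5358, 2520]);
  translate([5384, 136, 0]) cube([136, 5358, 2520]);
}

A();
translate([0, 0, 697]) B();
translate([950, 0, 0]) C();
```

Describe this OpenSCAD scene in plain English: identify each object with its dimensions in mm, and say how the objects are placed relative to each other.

A is a rectangular dining table. The top is 950×602×42 mm with its upper surface at z = 697 mm. It stands on four round legs of 54 mm diameter, each leg's bounding box inset 38 mm from the nearest pair of top edges, running from the floor to the underside of the top.

B is an open storage box with external size 278×256×213 mm and wall thickness 8 mm (the base is also 8 mm thick). The base covers the whole footprint; the four walls stand on the base, with the y-facing walls full-width and the x-facing walls fitting between their inner faces.

C is a box-shaped house frame (walls only): outside footprint 5520×5630 mm, wall height 2520 mm, wall thickness 136 mm. The two y-facing walls run the full x-width; the two x-facing walls fit between the inner faces of the y-facing walls.

The open box is on top of the table. The house frame is against the table's +x side, with their −y faces flush.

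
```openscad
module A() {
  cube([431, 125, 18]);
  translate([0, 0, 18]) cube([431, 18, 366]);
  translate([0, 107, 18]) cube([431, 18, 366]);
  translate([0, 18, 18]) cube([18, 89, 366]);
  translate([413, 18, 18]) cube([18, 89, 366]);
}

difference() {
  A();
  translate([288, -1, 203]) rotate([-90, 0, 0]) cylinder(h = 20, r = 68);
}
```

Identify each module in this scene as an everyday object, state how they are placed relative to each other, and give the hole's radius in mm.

A is an open box. The open box has a circular hole through its front wall. The hole's radius is 68 mm.

The subtracted cylinder has r = 68 mm.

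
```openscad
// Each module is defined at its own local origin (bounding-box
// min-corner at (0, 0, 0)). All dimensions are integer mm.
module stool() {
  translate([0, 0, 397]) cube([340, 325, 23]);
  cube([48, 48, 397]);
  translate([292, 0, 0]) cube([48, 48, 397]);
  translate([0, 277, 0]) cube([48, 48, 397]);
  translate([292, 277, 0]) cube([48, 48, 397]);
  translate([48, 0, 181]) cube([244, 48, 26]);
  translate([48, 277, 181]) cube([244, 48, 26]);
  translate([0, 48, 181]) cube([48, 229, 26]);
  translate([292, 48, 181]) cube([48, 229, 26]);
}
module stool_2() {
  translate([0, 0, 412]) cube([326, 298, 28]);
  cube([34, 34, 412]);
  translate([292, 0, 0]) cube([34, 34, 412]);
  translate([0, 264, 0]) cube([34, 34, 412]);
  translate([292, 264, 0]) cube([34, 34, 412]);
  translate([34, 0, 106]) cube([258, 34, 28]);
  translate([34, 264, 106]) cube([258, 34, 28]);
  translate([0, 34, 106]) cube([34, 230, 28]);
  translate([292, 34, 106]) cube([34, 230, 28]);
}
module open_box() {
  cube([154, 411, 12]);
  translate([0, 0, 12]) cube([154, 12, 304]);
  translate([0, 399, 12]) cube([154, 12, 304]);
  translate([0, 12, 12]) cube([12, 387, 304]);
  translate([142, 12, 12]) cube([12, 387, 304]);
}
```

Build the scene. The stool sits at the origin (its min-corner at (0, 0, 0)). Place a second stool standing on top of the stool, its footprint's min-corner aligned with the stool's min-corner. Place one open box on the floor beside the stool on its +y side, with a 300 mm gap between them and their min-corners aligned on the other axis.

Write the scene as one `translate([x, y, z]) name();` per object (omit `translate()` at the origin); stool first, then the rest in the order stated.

stool();
translate([0, 0, 420]) stool_2();
translate([0, 625, 0]) open_box();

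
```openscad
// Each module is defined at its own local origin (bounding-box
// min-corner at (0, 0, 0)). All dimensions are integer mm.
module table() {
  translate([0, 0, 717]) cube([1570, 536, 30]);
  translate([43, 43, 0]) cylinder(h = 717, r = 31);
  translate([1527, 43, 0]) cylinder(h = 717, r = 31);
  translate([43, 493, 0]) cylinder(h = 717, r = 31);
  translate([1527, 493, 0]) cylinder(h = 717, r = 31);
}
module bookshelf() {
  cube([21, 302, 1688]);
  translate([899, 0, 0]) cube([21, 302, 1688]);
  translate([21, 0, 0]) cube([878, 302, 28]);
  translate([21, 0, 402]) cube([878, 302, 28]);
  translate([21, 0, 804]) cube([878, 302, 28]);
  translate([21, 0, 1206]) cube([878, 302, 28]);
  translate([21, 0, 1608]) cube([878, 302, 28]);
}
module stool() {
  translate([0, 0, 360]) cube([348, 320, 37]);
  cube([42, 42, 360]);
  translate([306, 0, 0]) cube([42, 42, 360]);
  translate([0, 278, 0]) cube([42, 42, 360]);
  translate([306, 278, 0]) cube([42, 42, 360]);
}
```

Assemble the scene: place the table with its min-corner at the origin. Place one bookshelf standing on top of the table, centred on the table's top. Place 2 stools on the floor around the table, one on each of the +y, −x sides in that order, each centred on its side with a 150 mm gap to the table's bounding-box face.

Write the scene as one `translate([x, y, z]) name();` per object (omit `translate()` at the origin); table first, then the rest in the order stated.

table();
translate([325, 117, 747]) bookshelf();
translate([611, 686, 0]) stool();
translate([-498, 108, 0]) stool();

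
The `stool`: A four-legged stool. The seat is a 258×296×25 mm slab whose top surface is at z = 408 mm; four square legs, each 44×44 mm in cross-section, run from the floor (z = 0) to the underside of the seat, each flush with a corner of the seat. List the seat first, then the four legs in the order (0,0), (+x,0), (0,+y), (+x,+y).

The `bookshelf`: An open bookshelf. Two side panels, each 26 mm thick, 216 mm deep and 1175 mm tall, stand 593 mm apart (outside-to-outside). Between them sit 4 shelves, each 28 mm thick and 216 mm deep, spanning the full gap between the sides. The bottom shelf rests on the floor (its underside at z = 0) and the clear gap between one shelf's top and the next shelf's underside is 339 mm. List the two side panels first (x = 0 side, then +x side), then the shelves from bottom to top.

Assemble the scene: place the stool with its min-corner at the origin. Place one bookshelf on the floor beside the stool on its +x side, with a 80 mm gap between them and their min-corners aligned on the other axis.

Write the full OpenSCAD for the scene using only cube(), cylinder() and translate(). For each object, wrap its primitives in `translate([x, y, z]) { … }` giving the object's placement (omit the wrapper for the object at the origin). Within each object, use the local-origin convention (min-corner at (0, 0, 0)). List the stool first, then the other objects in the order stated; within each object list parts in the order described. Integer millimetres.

translate([0, 0, 383]) cube([258, 296, 25]);
cube([44, 44, 383]);
translate([214, 0, 0]) cube([44, 44, 383]);
translate([0, 252, 0]) cube([44, 44, 383]);
translate([214, 252, 0]) cube([44, 44, 383]);
translate([338, 0, 0]) {
  cube([26, 216, 1175]);
  translate([567, 0, 0]) cube([26, 216, 1175]);
  translate([26, 0, 0]) cube([541, 216, 28]);
  translate([26, 0, 367]) cube([541, 216, 28]);
  translate([26, 0, 734]) cube([541, 216, 28]);
  translate([26, 0, 1101]) cube([541, 216, 28]);
}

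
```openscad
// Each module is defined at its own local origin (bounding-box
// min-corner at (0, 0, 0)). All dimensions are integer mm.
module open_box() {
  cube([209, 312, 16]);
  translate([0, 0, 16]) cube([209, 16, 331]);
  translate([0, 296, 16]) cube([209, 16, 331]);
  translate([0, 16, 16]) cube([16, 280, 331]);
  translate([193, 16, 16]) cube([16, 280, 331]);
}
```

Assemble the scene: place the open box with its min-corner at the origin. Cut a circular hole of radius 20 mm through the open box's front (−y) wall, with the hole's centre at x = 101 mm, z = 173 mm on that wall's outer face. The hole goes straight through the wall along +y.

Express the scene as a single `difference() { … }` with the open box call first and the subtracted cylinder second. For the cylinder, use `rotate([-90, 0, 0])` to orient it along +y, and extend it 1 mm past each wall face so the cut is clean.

difference() {
  open_box();
  translate([101, -1, 173]) rotate([-90, 0, 0]) cylinder(h = 18, r = 20);
}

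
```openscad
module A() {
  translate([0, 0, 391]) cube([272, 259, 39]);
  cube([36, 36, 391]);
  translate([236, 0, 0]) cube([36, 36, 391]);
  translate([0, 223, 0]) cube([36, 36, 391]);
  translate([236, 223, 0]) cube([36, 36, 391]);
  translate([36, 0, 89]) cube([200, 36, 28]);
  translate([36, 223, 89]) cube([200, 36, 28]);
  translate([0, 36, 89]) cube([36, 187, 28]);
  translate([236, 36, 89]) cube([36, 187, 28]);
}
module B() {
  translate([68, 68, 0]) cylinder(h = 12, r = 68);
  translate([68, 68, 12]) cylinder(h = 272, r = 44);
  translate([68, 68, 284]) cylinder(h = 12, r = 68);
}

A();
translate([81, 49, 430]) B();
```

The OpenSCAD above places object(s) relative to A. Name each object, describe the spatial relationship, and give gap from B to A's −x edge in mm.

The spool's min-x is at 81; the stool's min-x is 0; gap = 81 mm.

A is a stool. B is a spool. The spool is on top of the stool. The gap from the spool to the stool's −x edge is 81 mm.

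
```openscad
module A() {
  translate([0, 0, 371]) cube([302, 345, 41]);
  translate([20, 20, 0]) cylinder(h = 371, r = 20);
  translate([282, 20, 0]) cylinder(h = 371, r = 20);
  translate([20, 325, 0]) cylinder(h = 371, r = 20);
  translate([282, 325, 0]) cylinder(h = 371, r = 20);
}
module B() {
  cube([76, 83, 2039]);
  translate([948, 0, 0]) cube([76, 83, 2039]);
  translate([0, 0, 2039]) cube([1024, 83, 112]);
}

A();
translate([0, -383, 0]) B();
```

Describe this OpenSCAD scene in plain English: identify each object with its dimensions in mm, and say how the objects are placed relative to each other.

A is a four-legged stool. The seat is a 302×345×41 mm slab whose top surface is at z = 412 mm; four round legs, each 40 mm in diameter, run from the floor (z = 0) to the underside of the seat, each leg's axis is inset half a diameter from the nearest pair of seat edges (so the leg's bounding box is flush with the corner).

B is a rectangular door frame: two vertical jambs of 76×83 mm section, 2039 mm tall, with a clear opening 872 mm wide between their inner faces. A header 112 mm tall and 83 mm deep lies on top of the jambs and spans the full outside width.

The door frame is on the floor beside the stool on its −y side.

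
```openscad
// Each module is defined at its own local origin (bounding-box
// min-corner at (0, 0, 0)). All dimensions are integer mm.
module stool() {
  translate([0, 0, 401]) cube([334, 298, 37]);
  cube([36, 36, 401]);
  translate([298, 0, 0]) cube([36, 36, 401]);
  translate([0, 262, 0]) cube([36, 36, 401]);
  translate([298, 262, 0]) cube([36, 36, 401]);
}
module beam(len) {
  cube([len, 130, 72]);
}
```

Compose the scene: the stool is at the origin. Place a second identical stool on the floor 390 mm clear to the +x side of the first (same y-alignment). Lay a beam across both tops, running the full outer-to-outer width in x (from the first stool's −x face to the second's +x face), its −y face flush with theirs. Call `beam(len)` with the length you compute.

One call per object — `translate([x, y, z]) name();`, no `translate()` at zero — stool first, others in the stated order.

stool();
translate([724, 0, 0]) stool();
translate([0, 0, 438]) beam(1058);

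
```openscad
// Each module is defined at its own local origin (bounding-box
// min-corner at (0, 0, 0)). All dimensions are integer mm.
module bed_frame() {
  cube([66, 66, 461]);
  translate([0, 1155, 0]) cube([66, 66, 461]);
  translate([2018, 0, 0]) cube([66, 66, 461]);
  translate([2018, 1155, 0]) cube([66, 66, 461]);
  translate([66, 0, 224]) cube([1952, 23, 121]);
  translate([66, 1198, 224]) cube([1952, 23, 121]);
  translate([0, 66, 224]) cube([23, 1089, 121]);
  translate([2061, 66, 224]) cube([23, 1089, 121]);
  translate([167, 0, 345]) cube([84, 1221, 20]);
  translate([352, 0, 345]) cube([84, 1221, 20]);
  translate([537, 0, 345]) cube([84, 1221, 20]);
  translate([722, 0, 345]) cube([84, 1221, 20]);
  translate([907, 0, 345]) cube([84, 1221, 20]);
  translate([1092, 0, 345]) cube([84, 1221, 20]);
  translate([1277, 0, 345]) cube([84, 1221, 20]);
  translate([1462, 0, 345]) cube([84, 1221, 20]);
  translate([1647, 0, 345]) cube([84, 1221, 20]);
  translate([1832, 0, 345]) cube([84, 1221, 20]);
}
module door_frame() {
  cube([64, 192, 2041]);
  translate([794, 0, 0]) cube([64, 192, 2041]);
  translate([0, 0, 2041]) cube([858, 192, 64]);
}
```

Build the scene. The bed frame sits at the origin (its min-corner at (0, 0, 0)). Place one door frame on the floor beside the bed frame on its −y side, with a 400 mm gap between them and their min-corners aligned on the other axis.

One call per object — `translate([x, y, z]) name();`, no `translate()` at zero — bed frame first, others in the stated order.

bed_frame();
translate([0, -592, 0]) door_frame();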